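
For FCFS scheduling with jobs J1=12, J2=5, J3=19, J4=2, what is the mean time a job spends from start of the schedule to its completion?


Completion times:
  J1: completes at 12
  J2: completes at 17
  J3: completes at 36
  J4: completes at 38
Sum = 103
Average = 103/4
= 25.75


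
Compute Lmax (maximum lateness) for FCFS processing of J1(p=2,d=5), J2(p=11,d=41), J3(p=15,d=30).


Lateness per job (L = C - d):
  J1: C=2, d=5, L=-3
  J2: C=13, d=41, L=-28
  J3: C=28, d=30, L=-2
Lmax = max(-3, -28, -2)
= -2


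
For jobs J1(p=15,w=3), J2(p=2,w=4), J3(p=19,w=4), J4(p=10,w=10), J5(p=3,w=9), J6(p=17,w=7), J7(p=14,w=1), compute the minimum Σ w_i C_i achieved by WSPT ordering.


WSPT order (by p/w): J5 → J2 → J4 → J6 → J3 → J1 → J7
  J5: C=3, w·C=9×3=27
  J2: C=5, w·C=4×5=20
  J4: C=15, w·C=10×15=150
  J6: C=32, w·C=7×32=224
  J3: C=51, w·C=4×51=204
  J1: C=66, w·C=3×66=198
  J7: C=80, w·C=1×80=80
Σ w·C = 903
= 903


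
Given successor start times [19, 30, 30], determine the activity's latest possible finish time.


LF = min of all successor start times
Successors start at: [19, 30, 30]
LF = min(19, 30, 30)
= 19


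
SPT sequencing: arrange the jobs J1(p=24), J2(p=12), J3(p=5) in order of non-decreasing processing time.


SPT: sort by shortest processing time
  J3: p=5
  J2: p=12
  J1: p=24
Order: J3 → J2 → J1


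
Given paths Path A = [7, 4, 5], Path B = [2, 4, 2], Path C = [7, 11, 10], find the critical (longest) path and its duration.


Path A: 7 + 4 + 5 = 16
Path B: 2 + 4 + 2 = 8
Path C: 7 + 11 + 10 = 28
Critical path = longest = max(16, 8, 28)
= 28 (Path C)


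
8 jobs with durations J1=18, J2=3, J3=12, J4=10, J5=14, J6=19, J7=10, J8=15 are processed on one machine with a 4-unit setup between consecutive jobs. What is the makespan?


Makespan = Σ processing + (n-1) × setup
= (18 + 3 + 12 + 10 + 14 + 19 + 10 + 15) + (8-1)×4
= 101 + 28
= 129 time units


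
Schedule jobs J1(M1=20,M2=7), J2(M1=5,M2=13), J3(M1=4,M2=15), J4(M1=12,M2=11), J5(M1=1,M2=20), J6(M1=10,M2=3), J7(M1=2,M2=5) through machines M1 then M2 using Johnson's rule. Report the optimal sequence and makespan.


Johnson's rule:
Group 1 (M1≤M2, sort by M1): ['J5', 'J7', 'J3', 'J2']
Group 2 (M1>M2, sort desc M2): ['J4', 'J1', 'J6']
Sequence: J5 → J7 → J3 → J2 → J4 → J1 → J6
Makespan calculation:
  J5: M1 done=1, M2 done=21
  J7: M1 done=3, M2 done=26
  J3: M1 done=7, M2 done=41
  J2: M1 done=12, M2 done=54
  J4: M1 done=24, M2 done=65
  J1: M1 done=44, M2 done=72
  J6: M1 done=54, M2 done=75
= Sequence: J5 → J7 → J3 → J2 → J4 → J1 → J6, Makespan: 75


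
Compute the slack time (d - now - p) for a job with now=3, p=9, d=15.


Slack = due - current_time - processing
= 15 - 3 - 9
= 3


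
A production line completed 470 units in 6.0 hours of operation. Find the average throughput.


Throughput = units / time
= 470 / 6.0
= 78.3 units/hour


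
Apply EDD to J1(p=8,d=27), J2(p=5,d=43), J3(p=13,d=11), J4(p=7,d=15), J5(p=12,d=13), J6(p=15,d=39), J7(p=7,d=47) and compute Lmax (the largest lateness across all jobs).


EDD order: J3 → J5 → J4 → J1 → J6 → J2 → J7
Completion and lateness:
  J3: C=13, d=11, L=13-11=2
  J5: C=25, d=13, L=25-13=12
  J4: C=32, d=15, L=32-15=17
  J1: C=40, d=27, L=40-27=13
  J6: C=55, d=39, L=55-39=16
  J2: C=60, d=43, L=60-43=17
  J7: C=67, d=47, L=67-47=20
Lmax = max(2, 12, 17, 13, 16, 17, 20)
= 20


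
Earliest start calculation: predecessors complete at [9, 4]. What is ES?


ES = max of all predecessor completion times
Predecessors: [9, 4]
ES = max(9, 4)
= 9


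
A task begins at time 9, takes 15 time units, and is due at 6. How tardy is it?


Completion = start + processing = 9 + 15 = 24
Tardiness = max(0, C - d) = max(0, 24 - 6)
= max(0, 18)
= 18


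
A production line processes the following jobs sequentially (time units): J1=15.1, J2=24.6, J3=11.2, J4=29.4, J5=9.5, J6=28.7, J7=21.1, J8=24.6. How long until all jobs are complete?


Sequential makespan: sum all processing times
= 15.1 + 24.6 + 11.2 + 29.4 + 9.5 + 28.7 + 21.1 + 24.6
= 164.2 time units


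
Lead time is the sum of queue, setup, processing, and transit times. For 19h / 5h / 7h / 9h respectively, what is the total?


Lead time = queue + setup + processing + transit
= 19 + 5 + 7 + 9
= 40 hours


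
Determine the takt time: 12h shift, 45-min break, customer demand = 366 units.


Available = 12×60 - 45 = 675 min
Takt time = 675 / 366
= 1.84 min/unit


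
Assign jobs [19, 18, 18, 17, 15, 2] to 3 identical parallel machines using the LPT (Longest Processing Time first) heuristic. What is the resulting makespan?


Jobs (LPT sorted): [19, 18, 18, 17, 15, 2]
Machines: 3
  J=19 → Machine 1 (load: 0+19=19)
  J=18 → Machine 2 (load: 0+18=18)
  J=18 → Machine 3 (load: 0+18=18)
  J=17 → Machine 2 (load: 18+17=35)
  J=15 → Machine 3 (load: 18+15=33)
  J=2 → Machine 1 (load: 19+2=21)
Machine loads: [21, 35, 33]
Makespan = max = 35 time units


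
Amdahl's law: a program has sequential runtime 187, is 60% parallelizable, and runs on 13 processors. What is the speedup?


Amdahl's law: T_p = T × ((1-p) + p/N)
= 187 × ((1-0.6) + 0.6/13)
= 187 × (0.40 + 0.0462)
= 187 × 0.4462
= 83.43
Speedup = 187/83.43
= 2.24×


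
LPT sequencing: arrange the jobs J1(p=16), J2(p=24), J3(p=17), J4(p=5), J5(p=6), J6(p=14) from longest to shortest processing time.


LPT: sort by longest processing time first
  J2: p=24
  J3: p=17
  J1: p=16
  J6: p=14
  J5: p=6
  J4: p=5
Order: J2 → J3 → J1 → J6 → J5 → J4


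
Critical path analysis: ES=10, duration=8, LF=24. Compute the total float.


EF = ES + duration = 10 + 8 = 18
LS = LF - duration = 24 - 8 = 16
Total Float = LF - EF = 24 - 18
(or LS - ES = 16 - 10)
= 6


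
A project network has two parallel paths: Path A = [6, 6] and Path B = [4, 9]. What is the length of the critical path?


Path A: 6 + 6 = 12
Path B: 4 + 9 = 13
Critical path = longest = max(12, 13)
= 13 (Path B)


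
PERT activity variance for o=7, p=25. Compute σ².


σ² = ((p - o) / 6)² = (p - o)² / 36
= (25 - 7)² / 36
= 18² / 36
= 324 / 36
= 9.0000


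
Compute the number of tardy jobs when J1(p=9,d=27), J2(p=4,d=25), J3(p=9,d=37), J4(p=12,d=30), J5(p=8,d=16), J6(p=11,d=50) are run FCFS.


Completion vs due date:
  J1: C=9, d=27 → on time
  J2: C=13, d=25 → on time
  J3: C=22, d=37 → on time
  J4: C=34, d=30 → TARDY
  J5: C=42, d=16 → TARDY
  J6: C=53, d=50 → TARDY
Tardy jobs: J4, J5, J6
Count = 3


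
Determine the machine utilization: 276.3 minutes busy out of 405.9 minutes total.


Utilization = busy / total × 100
= 276.3 / 405.9 × 100
= 68.1%


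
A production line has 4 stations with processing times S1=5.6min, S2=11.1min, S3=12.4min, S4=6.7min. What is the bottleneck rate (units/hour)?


Bottleneck = longest station time
Station times: [5.6, 11.1, 12.4, 6.7]
Max = 12.4 min
Rate = 60 / 12.4
= 4.84 units/hour (bottleneck: 12.4min)


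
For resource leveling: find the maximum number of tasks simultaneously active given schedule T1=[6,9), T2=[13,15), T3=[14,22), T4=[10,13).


Check each time point for overlaps:
  t=14: 2 tasks active (T2, T3)
Max concurrent = 2


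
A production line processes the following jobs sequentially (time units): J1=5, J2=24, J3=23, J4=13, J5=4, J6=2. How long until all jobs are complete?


Sequential makespan: sum all processing times
= 5 + 24 + 23 + 13 + 4 + 2
= 71 time units


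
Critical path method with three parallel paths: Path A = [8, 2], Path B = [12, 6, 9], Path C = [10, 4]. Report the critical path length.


Path A: 8 + 2 = 10
Path B: 12 + 6 + 9 = 27
Path C: 10 + 4 = 14
Critical path = longest = max(10, 27, 14)
= 27 (Path B)


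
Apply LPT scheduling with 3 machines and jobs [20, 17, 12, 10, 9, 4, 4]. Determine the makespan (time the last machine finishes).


Jobs (LPT sorted): [20, 17, 12, 10, 9, 4, 4]
Machines: 3
  J=20 → Machine 1 (load: 0+20=20)
  J=17 → Machine 2 (load: 0+17=17)
  J=12 → Machine 3 (load: 0+12=12)
  J=10 → Machine 3 (load: 12+10=22)
  J=9 → Machine 2 (load: 17+9=26)
  J=4 → Machine 1 (load: 20+4=24)
  J=4 → Machine 3 (load: 22+4=26)
Machine loads: [24, 26, 26]
Makespan = max = 26 time units


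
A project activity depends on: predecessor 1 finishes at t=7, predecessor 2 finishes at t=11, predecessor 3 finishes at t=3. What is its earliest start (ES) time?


ES = max of all predecessor completion times
Predecessors: [7, 11, 3]
ES = max(7, 11, 3)
= 11


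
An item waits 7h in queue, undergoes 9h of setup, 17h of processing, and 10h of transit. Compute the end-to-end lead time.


Lead time = queue + setup + processing + transit
= 7 + 9 + 17 + 10
= 43 hours


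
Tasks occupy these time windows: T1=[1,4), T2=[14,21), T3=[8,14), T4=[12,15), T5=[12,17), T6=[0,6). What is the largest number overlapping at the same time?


Check each time point for overlaps:
  t=12: 3 tasks active (T3, T4, T5)
Max concurrent = 3


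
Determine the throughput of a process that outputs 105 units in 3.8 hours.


Throughput = units / time
= 105 / 3.8
= 27.6 units/hour


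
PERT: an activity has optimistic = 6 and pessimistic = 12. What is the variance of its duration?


σ² = ((p - o) / 6)² = (p - o)² / 36
= (12 - 6)² / 36
= 6² / 36
= 36 / 36
= 1.0000


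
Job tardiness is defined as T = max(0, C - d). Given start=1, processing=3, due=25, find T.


Completion = start + processing = 1 + 3 = 4
Tardiness = max(0, C - d) = max(0, 4 - 25)
= max(0, -21)
= 0


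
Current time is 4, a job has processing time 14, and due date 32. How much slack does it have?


Slack = due - current_time - processing
= 32 - 4 - 14
= 14


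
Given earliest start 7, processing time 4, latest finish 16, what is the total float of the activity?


EF = ES + duration = 7 + 4 = 11
LS = LF - duration = 16 - 4 = 12
Total Float = LF - EF = 16 - 11
(or LS - ES = 12 - 7)
= 5


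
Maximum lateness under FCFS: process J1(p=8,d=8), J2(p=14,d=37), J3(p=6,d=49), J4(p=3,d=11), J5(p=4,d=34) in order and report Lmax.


Lateness per job (L = C - d):
  J1: C=8, d=8, L=0
  J2: C=22, d=37, L=-15
  J3: C=28, d=49, L=-21
  J4: C=31, d=11, L=20
  J5: C=35, d=34, L=1
Lmax = max(0, -15, -21, 20, 1)
= 20


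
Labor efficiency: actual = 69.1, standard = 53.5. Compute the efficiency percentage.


Efficiency = (actual / standard) × 100
= (69.1 / 53.5) × 100
= 129.2%


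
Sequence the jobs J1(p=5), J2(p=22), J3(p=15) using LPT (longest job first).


LPT: sort by longest processing time first
  J2: p=22
  J3: p=15
  J1: p=5
Order: J2 → J3 → J1


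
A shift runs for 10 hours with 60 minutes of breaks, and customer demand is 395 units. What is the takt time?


Available = 10×60 - 60 = 540 min
Takt time = 540 / 395
= 1.37 min/unit


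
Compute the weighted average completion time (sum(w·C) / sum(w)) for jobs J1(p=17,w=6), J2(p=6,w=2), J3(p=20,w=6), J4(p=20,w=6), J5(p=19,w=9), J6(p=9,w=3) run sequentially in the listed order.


Completion times:
  J1: C=17, w×C=6×17=102
  J2: C=23, w×C=2×23=46
  J3: C=43, w×C=6×43=258
  J4: C=63, w×C=6×63=378
  J5: C=82, w×C=9×82=738
  J6: C=91, w×C=3×91=273
Sum w×C = 1795
Sum w = 32
Weighted avg = 1795/32
= 56.09


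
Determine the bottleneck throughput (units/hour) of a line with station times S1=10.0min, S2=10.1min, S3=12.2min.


Bottleneck = longest station time
Station times: [10.0, 10.1, 12.2]
Max = 12.2 min
Rate = 60 / 12.2
= 4.92 units/hour (bottleneck: 12.2min)


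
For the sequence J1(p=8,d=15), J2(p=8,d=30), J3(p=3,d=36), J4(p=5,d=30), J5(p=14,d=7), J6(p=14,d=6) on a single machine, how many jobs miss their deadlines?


Completion vs due date:
  J1: C=8, d=15 → on time
  J2: C=16, d=30 → on time
  J3: C=19, d=36 → on time
  J4: C=24, d=30 → on time
  J5: C=38, d=7 → TARDY
  J6: C=52, d=6 → TARDY
Tardy jobs: J5, J6
Count = 2


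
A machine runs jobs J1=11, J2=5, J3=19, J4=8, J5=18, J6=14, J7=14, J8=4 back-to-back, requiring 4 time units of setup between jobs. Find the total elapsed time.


Makespan = Σ processing + (n-1) × setup
= (11 + 5 + 19 + 8 + 18 + 14 + 14 + 4) + (8-1)×4
= 93 + 28
= 121 time units


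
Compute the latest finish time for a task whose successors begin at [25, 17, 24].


LF = min of all successor start times
Successors start at: [25, 17, 24]
LF = min(25, 17, 24)
= 17


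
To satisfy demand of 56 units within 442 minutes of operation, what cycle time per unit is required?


Cycle time = available time / demand
= 442 / 56
= 7.89 min/unit


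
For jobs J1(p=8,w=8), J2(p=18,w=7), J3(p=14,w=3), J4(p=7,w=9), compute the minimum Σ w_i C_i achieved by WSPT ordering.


WSPT order (by p/w): J4 → J1 → J2 → J3
  J4: C=7, w·C=9×7=63
  J1: C=15, w·C=8×15=120
  J2: C=33, w·C=7×33=231
  J3: C=47, w·C=3×47=141
Σ w·C = 555
= 555


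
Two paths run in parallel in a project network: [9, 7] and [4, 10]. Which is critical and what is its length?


Path A: 9 + 7 = 16
Path B: 4 + 10 = 14
Critical path = longest = max(16, 14)
= 16 (Path A)


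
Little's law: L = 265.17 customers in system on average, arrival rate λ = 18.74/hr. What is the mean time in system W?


Little's law: L = λW → W = L / λ
= 265.17 / 18.74
= 14.15 hours


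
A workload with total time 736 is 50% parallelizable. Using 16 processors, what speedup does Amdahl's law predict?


Amdahl's law: T_p = T × ((1-p) + p/N)
= 736 × ((1-0.5) + 0.5/16)
= 736 × (0.50 + 0.0312)
= 736 × 0.5312
= 391.00
Speedup = 736/391.00
= 1.88×


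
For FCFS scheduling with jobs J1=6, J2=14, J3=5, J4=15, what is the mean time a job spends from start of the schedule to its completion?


Completion times:
  J1: completes at 6
  J2: completes at 20
  J3: completes at 25
  J4: completes at 40
Sum = 91
Average = 91/4
= 22.75


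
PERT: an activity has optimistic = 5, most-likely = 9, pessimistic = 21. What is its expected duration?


te = (o + 4m + p) / 6
= (5 + 4×9 + 21) / 6
= (5 + 36 + 21) / 6
= 62 / 6
= 10.33


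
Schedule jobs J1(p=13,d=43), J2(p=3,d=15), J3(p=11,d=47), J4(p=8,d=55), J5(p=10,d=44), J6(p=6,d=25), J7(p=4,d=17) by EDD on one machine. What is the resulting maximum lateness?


EDD order: J2 → J7 → J6 → J1 → J5 → J3 → J4
Completion and lateness:
  J2: C=3, d=15, L=3-15=-12
  J7: C=7, d=17, L=7-17=-10
  J6: C=13, d=25, L=13-25=-12
  J1: C=26, d=43, L=26-43=-17
  J5: C=36, d=44, L=36-44=-8
  J3: C=47, d=47, L=47-47=0
  J4: C=55, d=55, L=55-55=0
Lmax = max(-12, -10, -12, -17, -8, 0, 0)
= 0


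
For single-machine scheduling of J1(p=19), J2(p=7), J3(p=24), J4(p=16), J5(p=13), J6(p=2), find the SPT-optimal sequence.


SPT: sort by shortest processing time
  J6: p=2
  J2: p=7
  J5: p=13
  J4: p=16
  J1: p=19
  J3: p=24
Order: J6 → J2 → J5 → J4 → J1 → J3


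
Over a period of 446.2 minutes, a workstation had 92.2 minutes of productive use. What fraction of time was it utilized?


Utilization = busy / total × 100
= 92.2 / 446.2 × 100
= 20.7%


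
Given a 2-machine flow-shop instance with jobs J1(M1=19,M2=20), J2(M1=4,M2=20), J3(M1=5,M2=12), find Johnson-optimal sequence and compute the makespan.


Johnson's rule:
Group 1 (M1≤M2, sort by M1): ['J2', 'J3', 'J1']
Group 2 (M1>M2, sort desc M2): []
Sequence: J2 → J3 → J1
Makespan calculation:
  J2: M1 done=4, M2 done=24
  J3: M1 done=9, M2 done=36
  J1: M1 done=28, M2 done=56
= Sequence: J2 → J3 → J1, Makespan: 56


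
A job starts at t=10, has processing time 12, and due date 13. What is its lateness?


Completion = 10 + 12 = 22
Lateness = C - d = 22 - 13
= 9


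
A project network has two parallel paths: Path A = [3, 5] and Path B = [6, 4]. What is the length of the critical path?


Path A: 3 + 5 = 8
Path B: 6 + 4 = 10
Critical path = longest = max(8, 10)
= 10 (Path B)


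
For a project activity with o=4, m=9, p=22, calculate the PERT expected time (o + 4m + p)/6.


te = (o + 4m + p) / 6
= (4 + 4×9 + 22) / 6
= (4 + 36 + 22) / 6
= 62 / 6
= 10.33


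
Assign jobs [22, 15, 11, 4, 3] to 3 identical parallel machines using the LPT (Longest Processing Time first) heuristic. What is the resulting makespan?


Jobs (LPT sorted): [22, 15, 11, 4, 3]
Machines: 3
  J=22 → Machine 1 (load: 0+22=22)
  J=15 → Machine 2 (load: 0+15=15)
  J=11 → Machine 3 (load: 0+11=11)
  J=4 → Machine 3 (load: 11+4=15)
  J=3 → Machine 2 (load: 15+3=18)
Machine loads: [22, 18, 15]
Makespan = max = 22 time units


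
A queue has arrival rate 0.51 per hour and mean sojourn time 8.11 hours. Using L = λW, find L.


Little's law: L = λ × W
= 0.51 × 8.11
= 4.14


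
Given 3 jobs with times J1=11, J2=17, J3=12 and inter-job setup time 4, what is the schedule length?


Makespan = Σ processing + (n-1) × setup
= (11 + 17 + 12) + (3-1)×4
= 40 + 8
= 48 time units


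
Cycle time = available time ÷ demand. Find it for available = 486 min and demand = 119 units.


Cycle time = available time / demand
= 486 / 119
= 4.08 min/unit


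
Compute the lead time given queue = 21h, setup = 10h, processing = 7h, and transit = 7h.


Lead time = queue + setup + processing + transit
= 21 + 10 + 7 + 7
= 45 hours


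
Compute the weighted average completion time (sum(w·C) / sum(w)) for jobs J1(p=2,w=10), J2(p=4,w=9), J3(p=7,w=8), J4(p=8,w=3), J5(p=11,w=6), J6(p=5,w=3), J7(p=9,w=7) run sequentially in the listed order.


Completion times:
  J1: C=2, w×C=10×2=20
  J2: C=6, w×C=9×6=54
  J3: C=13, w×C=8×13=104
  J4: C=21, w×C=3×21=63
  J5: C=32, w×C=6×32=192
  J6: C=37, w×C=3×37=111
  J7: C=46, w×C=7×46=322
Sum w×C = 866
Sum w = 46
Weighted avg = 866/46
= 18.83


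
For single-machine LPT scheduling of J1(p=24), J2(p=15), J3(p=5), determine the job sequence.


LPT: sort by longest processing time first
  J1: p=24
  J2: p=15
  J3: p=5
Order: J1 → J2 → J3


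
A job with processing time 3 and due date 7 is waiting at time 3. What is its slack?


Slack = due - current_time - processing
= 7 - 3 - 3
= 1


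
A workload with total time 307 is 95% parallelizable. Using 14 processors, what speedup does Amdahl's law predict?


Amdahl's law: T_p = T × ((1-p) + p/N)
= 307 × ((1-0.95) + 0.95/14)
= 307 × (0.05 + 0.0679)
= 307 × 0.1179
= 36.18
Speedup = 307/36.18
= 8.48×


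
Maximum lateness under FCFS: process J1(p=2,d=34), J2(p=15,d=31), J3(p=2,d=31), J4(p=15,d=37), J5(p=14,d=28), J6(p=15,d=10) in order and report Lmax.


Lateness per job (L = C - d):
  J1: C=2, d=34, L=-32
  J2: C=17, d=31, L=-14
  J3: C=19, d=31, L=-12
  J4: C=34, d=37, L=-3
  J5: C=48, d=28, L=20
  J6: C=63, d=10, L=53
Lmax = max(-32, -14, -12, -3, 20, 53)
= 53


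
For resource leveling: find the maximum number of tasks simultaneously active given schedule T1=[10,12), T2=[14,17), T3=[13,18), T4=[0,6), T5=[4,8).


Check each time point for overlaps:
  t=4: 2 tasks active (T4, T5)
Max concurrent = 2


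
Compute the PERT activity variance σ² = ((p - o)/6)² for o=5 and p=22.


σ² = ((p - o) / 6)² = (p - o)² / 36
= (22 - 5)² / 36
= 17² / 36
= 289 / 36
= 8.0278


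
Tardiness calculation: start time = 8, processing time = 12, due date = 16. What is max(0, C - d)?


Completion = start + processing = 8 + 12 = 20
Tardiness = max(0, C - d) = max(0, 20 - 16)
= max(0, 4)
= 4


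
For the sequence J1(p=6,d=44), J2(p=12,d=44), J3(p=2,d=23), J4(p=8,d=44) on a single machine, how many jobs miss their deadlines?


Completion vs due date:
  J1: C=6, d=44 → on time
  J2: C=18, d=44 → on time
  J3: C=20, d=23 → on time
  J4: C=28, d=44 → on time
Tardy jobs: none
Count = 0


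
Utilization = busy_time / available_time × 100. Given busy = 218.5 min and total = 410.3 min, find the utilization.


Utilization = busy / total × 100
= 218.5 / 410.3 × 100
= 53.3%


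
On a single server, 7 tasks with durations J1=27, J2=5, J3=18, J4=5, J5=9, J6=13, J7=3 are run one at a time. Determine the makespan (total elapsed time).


Sequential makespan: sum all processing times
= 27 + 5 + 18 + 5 + 9 + 13 + 3
= 80 time units


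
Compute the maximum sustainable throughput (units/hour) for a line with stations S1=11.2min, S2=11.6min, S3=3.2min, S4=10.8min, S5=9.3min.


Bottleneck = longest station time
Station times: [11.2, 11.6, 3.2, 10.8, 9.3]
Max = 11.6 min
Rate = 60 / 11.6
= 5.17 units/hour (bottleneck: 11.6min)


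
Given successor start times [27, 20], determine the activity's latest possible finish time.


LF = min of all successor start times
Successors start at: [27, 20]
LF = min(27, 20)
= 20


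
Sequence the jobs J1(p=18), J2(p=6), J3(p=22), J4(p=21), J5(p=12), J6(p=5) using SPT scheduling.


SPT: sort by shortest processing time
  J6: p=5
  J2: p=6
  J5: p=12
  J1: p=18
  J4: p=21
  J3: p=22
Order: J6 → J2 → J5 → J1 → J4 → J3


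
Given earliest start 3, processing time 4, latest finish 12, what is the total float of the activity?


EF = ES + duration = 3 + 4 = 7
LS = LF - duration = 12 - 4 = 8
Total Float = LF - EF = 12 - 7
(or LS - ES = 8 - 3)
= 5


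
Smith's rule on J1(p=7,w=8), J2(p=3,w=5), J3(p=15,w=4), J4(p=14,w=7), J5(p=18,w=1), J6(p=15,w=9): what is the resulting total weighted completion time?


WSPT order (by p/w): J2 → J1 → J6 → J4 → J3 → J5
  J2: C=3, w·C=5×3=15
  J1: C=10, w·C=8×10=80
  J6: C=25, w·C=9×25=225
  J4: C=39, w·C=7×39=273
  J3: C=54, w·C=4×54=216
  J5: C=72, w·C=1×72=72
Σ w·C = 881
= 881


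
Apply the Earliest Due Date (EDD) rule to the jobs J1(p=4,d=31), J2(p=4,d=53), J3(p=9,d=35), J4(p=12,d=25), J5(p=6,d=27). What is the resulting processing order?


EDD: sort by earliest due date
  J4: d=25, p=12
  J5: d=27, p=6
  J1: d=31, p=4
  J3: d=35, p=9
  J2: d=53, p=4
Order: J4 → J5 → J1 → J3 → J2


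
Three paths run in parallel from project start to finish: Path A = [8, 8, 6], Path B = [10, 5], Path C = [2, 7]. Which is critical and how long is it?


Path A: 8 + 8 + 6 = 22
Path B: 10 + 5 = 15
Path C: 2 + 7 = 9
Critical path = longest = max(22, 15, 9)
= 22 (Path A)


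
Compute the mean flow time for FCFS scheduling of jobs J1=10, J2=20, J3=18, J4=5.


Completion times:
  J1: completes at 10
  J2: completes at 30
  J3: completes at 48
  J4: completes at 53
Sum = 141
Average = 141/4
= 35.25


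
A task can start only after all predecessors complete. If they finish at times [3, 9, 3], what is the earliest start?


ES = max of all predecessor completion times
Predecessors: [3, 9, 3]
ES = max(3, 9, 3)
= 9


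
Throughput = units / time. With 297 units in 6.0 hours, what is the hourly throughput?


Throughput = units / time
= 297 / 6.0
= 49.5 units/hour


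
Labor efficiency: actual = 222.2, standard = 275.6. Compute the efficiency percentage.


Efficiency = (actual / standard) × 100
= (222.2 / 275.6) × 100
= 80.6%


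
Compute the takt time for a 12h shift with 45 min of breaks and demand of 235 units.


Available = 12×60 - 45 = 675 min
Takt time = 675 / 235
= 2.87 min/unit


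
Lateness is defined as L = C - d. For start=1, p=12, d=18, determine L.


Completion = 1 + 12 = 13
Lateness = C - d = 13 - 18
= -5


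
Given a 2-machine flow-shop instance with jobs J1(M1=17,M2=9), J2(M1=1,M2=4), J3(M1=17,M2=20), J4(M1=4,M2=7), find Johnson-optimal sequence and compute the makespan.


Johnson's rule:
Group 1 (M1≤M2, sort by M1): ['J2', 'J4', 'J3']
Group 2 (M1>M2, sort desc M2): ['J1']
Sequence: J2 → J4 → J3 → J1
Makespan calculation:
  J2: M1 done=1, M2 done=5
  J4: M1 done=5, M2 done=12
  J3: M1 done=22, M2 done=42
  J1: M1 done=39, M2 done=51
= Sequence: J2 → J4 → J3 → J1, Makespan: 51


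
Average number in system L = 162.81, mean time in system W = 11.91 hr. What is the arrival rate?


Little's law: L = λW → λ = L / W
= 162.81 / 11.91
= 13.67 per hour


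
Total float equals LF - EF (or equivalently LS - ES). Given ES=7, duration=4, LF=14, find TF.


EF = ES + duration = 7 + 4 = 11
LS = LF - duration = 14 - 4 = 10
Total Float = LF - EF = 14 - 11
(or LS - ES = 10 - 7)
= 3


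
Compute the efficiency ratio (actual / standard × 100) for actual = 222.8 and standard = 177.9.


Efficiency = (actual / standard) × 100
= (222.8 / 177.9) × 100
= 125.2%


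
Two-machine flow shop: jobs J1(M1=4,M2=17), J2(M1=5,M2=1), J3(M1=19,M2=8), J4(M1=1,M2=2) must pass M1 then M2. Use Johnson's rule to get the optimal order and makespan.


Johnson's rule:
Group 1 (M1≤M2, sort by M1): ['J4', 'J1']
Group 2 (M1>M2, sort desc M2): ['J3', 'J2']
Sequence: J4 → J1 → J3 → J2
Makespan calculation:
  J4: M1 done=1, M2 done=3
  J1: M1 done=5, M2 done=22
  J3: M1 done=24, M2 done=32
  J2: M1 done=29, M2 done=33
= Sequence: J4 → J1 → J3 → J2, Makespan: 33


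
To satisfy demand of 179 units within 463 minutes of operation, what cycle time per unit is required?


Cycle time = available time / demand
= 463 / 179
= 2.59 min/unit


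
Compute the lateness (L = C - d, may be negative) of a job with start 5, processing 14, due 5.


Completion = 5 + 14 = 19
Lateness = C - d = 19 - 5
= 14


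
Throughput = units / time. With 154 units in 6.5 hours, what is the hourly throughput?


Throughput = units / time
= 154 / 6.5
= 23.7 units/hour


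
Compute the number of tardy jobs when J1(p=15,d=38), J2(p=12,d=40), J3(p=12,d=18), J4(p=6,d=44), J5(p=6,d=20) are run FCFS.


Completion vs due date:
  J1: C=15, d=38 → on time
  J2: C=27, d=40 → on time
  J3: C=39, d=18 → TARDY
  J4: C=45, d=44 → TARDY
  J5: C=51, d=20 → TARDY
Tardy jobs: J3, J4, J5
Count = 3


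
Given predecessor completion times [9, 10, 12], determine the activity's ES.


ES = max of all predecessor completion times
Predecessors: [9, 10, 12]
ES = max(9, 10, 12)
= 12


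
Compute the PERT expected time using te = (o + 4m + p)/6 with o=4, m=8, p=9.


te = (o + 4m + p) / 6
= (4 + 4×8 + 9) / 6
= (4 + 32 + 9) / 6
= 45 / 6
= 7.50


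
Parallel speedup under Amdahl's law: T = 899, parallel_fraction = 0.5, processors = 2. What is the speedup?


Amdahl's law: T_p = T × ((1-p) + p/N)
= 899 × ((1-0.5) + 0.5/2)
= 899 × (0.50 + 0.2500)
= 899 × 0.7500
= 674.25
Speedup = 899/674.25
= 1.33×


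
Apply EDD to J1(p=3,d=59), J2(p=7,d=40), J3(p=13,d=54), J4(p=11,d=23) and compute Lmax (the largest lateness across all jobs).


EDD order: J4 → J2 → J3 → J1
Completion and lateness:
  J4: C=11, d=23, L=11-23=-12
  J2: C=18, d=40, L=18-40=-22
  J3: C=31, d=54, L=31-54=-23
  J1: C=34, d=59, L=34-59=-25
Lmax = max(-12, -22, -23, -25)
= -12


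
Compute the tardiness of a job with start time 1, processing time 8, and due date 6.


Completion = start + processing = 1 + 8 = 9
Tardiness = max(0, C - d) = max(0, 9 - 6)
= max(0, 3)
= 3


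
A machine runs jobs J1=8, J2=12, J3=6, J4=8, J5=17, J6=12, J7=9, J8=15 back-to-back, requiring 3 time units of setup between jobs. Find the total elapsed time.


Makespan = Σ processing + (n-1) × setup
= (8 + 12 + 6 + 8 + 17 + 12 + 9 + 15) + (8-1)×3
= 87 + 21
= 108 time units


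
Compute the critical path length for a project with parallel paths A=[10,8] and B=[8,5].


Path A: 10 + 8 = 18
Path B: 8 + 5 = 13
Critical path = longest = max(18, 13)
= 18 (Path A)


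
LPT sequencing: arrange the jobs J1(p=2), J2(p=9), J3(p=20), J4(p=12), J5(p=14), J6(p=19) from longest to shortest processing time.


LPT: sort by longest processing time first
  J3: p=20
  J6: p=19
  J5: p=14
  J4: p=12
  J2: p=9
  J1: p=2
Order: J3 → J6 → J5 → J4 → J2 → J1


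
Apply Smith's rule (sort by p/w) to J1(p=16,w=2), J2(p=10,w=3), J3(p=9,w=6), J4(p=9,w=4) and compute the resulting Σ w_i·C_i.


WSPT order (by p/w): J3 → J4 → J2 → J1
  J3: C=9, w·C=6×9=54
  J4: C=18, w·C=4×18=72
  J2: C=28, w·C=3×28=84
  J1: C=44, w·C=2×44=88
Σ w·C = 298
= 298


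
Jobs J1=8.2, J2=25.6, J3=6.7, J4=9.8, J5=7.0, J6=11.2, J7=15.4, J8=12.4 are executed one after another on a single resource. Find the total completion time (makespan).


Sequential makespan: sum all processing times
= 8.2 + 25.6 + 6.7 + 9.8 + 7.0 + 11.2 + 15.4 + 12.4
= 96.3 time units


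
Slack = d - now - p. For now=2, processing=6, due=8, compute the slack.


Slack = due - current_time - processing
= 8 - 2 - 6
= 0


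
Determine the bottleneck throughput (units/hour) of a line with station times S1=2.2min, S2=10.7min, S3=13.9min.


Bottleneck = longest station time
Station times: [2.2, 10.7, 13.9]
Max = 13.9 min
Rate = 60 / 13.9
= 4.32 units/hour (bottleneck: 13.9min)


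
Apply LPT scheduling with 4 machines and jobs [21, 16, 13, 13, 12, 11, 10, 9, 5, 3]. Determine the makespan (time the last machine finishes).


Jobs (LPT sorted): [21, 16, 13, 13, 12, 11, 10, 9, 5, 3]
Machines: 4
  J=21 → Machine 1 (load: 0+21=21)
  J=16 → Machine 2 (load: 0+16=16)
  J=13 → Machine 3 (load: 0+13=13)
  J=13 → Machine 4 (load: 0+13=13)
  J=12 → Machine 3 (load: 13+12=25)
  J=11 → Machine 4 (load: 13+11=24)
  J=10 → Machine 2 (load: 16+10=26)
  J=9 → Machine 1 (load: 21+9=30)
  J=5 → Machine 4 (load: 24+5=29)
  J=3 → Machine 3 (load: 25+3=28)
Machine loads: [30, 26, 28, 29]
Makespan = max = 30 time units


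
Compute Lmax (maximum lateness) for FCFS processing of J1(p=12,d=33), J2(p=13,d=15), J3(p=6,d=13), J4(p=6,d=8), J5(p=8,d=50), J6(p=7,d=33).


Lateness per job (L = C - d):
  J1: C=12, d=33, L=-21
  J2: C=25, d=15, L=10
  J3: C=31, d=13, L=18
  J4: C=37, d=8, L=29
  J5: C=45, d=50, L=-5
  J6: C=52, d=33, L=19
Lmax = max(-21, 10, 18, 29, -5, 19)
= 29


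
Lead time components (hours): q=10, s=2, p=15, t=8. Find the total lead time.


Lead time = queue + setup + processing + transit
= 10 + 2 + 15 + 8
= 35 hours


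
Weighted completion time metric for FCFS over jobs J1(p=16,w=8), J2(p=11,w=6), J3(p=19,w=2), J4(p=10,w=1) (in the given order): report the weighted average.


Completion times:
  J1: C=16, w×C=8×16=128
  J2: C=27, w×C=6×27=162
  J3: C=46, w×C=2×46=92
  J4: C=56, w×C=1×56=56
Sum w×C = 438
Sum w = 17
Weighted avg = 438/17
= 25.76


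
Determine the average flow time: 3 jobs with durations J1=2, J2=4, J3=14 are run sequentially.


Completion times:
  J1: completes at 2
  J2: completes at 6
  J3: completes at 20
Sum = 28
Average = 28/3
= 9.33


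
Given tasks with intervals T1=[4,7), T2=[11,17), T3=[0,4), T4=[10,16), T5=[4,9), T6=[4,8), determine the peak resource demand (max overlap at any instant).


Check each time point for overlaps:
  t=4: 3 tasks active (T1, T5, T6)
Max concurrent = 3


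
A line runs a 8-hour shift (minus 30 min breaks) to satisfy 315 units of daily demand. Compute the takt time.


Available = 8×60 - 30 = 450 min
Takt time = 450 / 315
= 1.43 min/unit


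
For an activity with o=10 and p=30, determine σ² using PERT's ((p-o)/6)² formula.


σ² = ((p - o) / 6)² = (p - o)² / 36
= (30 - 10)² / 36
= 20² / 36
= 400 / 36
= 11.1111


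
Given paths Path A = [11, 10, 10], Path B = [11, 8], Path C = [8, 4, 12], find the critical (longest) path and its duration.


Path A: 11 + 10 + 10 = 31
Path B: 11 + 8 = 19
Path C: 8 + 4 + 12 = 24
Critical path = longest = max(31, 19, 24)
= 31 (Path A)


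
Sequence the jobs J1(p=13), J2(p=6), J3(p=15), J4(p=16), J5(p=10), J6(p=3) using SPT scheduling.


SPT: sort by shortest processing time
  J6: p=3
  J2: p=6
  J5: p=10
  J1: p=13
  J3: p=15
  J4: p=16
Order: J6 → J2 → J5 → J1 → J3 → J4


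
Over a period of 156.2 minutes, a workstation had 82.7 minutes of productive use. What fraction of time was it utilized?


Utilization = busy / total × 100
= 82.7 / 156.2 × 100
= 52.9%


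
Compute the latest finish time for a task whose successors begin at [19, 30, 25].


LF = min of all successor start times
Successors start at: [19, 30, 25]
LF = min(19, 30, 25)
= 19


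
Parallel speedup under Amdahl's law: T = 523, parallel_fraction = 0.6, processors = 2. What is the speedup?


Amdahl's law: T_p = T × ((1-p) + p/N)
= 523 × ((1-0.6) + 0.6/2)
= 523 × (0.40 + 0.3000)
= 523 × 0.7000
= 366.10
Speedup = 523/366.10
= 1.43×


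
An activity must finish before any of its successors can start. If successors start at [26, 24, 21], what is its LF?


LF = min of all successor start times
Successors start at: [26, 24, 21]
LF = min(26, 24, 21)
= 21


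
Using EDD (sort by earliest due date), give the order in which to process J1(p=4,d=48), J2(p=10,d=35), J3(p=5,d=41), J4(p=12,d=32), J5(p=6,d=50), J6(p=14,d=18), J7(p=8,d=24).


EDD: sort by earliest due date
  J6: d=18, p=14
  J7: d=24, p=8
  J4: d=32, p=12
  J2: d=35, p=10
  J3: d=41, p=5
  J1: d=48, p=4
  J5: d=50, p=6
Order: J6 → J7 → J4 → J2 → J3 → J1 → J5


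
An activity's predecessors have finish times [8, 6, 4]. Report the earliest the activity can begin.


ES = max of all predecessor completion times
Predecessors: [8, 6, 4]
ES = max(8, 6, 4)
= 8


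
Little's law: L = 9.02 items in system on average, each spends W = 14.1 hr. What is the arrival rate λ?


Little's law: L = λW → λ = L / W
= 9.02 / 14.1
= 0.64 per hour


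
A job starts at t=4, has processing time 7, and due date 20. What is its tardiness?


Completion = start + processing = 4 + 7 = 11
Tardiness = max(0, C - d) = max(0, 11 - 20)
= max(0, -9)
= 0


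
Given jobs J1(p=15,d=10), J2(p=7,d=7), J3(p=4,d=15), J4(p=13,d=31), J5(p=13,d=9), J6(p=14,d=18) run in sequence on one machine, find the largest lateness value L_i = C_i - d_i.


Lateness per job (L = C - d):
  J1: C=15, d=10, L=5
  J2: C=22, d=7, L=15
  J3: C=26, d=15, L=11
  J4: C=39, d=31, L=8
  J5: C=52, d=9, L=43
  J6: C=66, d=18, L=48
Lmax = max(5, 15, 11, 8, 43, 48)
= 48


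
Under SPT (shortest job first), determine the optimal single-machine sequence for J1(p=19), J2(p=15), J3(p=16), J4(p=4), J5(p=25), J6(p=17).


SPT: sort by shortest processing time
  J4: p=4
  J2: p=15
  J3: p=16
  J6: p=17
  J1: p=19
  J5: p=25
Order: J4 → J2 → J3 → J6 → J1 → J5


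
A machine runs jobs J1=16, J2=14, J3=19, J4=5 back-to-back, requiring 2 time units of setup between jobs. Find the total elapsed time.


Makespan = Σ processing + (n-1) × setup
= (16 + 14 + 19 + 5) + (4-1)×2
= 54 + 6
= 60 time units


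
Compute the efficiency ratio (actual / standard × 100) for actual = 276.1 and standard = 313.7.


Efficiency = (actual / standard) × 100
= (276.1 / 313.7) × 100
= 88.0%


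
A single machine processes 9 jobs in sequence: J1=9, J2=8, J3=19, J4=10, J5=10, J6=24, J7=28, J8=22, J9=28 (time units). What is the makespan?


Sequential makespan: sum all processing times
= 9 + 8 + 19 + 10 + 10 + 24 + 28 + 22 + 28
= 158 time units


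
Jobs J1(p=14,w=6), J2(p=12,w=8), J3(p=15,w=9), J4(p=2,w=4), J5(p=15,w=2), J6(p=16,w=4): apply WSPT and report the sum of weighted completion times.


WSPT order (by p/w): J4 → J2 → J3 → J1 → J6 → J5
  J4: C=2, w·C=4×2=8
  J2: C=14, w·C=8×14=112
  J3: C=29, w·C=9×29=261
  J1: C=43, w·C=6×43=258
  J6: C=59, w·C=4×59=236
  J5: C=74, w·C=2×74=148
Σ w·C = 1023
= 1023


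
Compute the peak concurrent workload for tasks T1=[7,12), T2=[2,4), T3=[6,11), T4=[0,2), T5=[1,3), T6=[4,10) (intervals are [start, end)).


Check each time point for overlaps:
  t=7: 3 tasks active (T1, T3, T6)
Max concurrent = 3


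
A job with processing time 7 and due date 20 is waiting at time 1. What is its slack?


Slack = due - current_time - processing
= 20 - 1 - 7
= 12


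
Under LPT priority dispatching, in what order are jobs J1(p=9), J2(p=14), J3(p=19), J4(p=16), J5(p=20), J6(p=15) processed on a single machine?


LPT: sort by longest processing time first
  J5: p=20
  J3: p=19
  J4: p=16
  J6: p=15
  J2: p=14
  J1: p=9
Order: J5 → J3 → J4 → J6 → J2 → J1


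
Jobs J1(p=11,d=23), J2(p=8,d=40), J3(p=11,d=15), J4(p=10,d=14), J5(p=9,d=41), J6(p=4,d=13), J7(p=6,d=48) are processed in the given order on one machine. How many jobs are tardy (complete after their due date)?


Completion vs due date:
  J1: C=11, d=23 → on time
  J2: C=19, d=40 → on time
  J3: C=30, d=15 → TARDY
  J4: C=40, d=14 → TARDY
  J5: C=49, d=41 → TARDY
  J6: C=53, d=13 → TARDY
  J7: C=59, d=48 → TARDY
Tardy jobs: J3, J4, J5, J6, J7
Count = 5


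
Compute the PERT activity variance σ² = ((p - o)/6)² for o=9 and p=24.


σ² = ((p - o) / 6)² = (p - o)² / 36
= (24 - 9)² / 36
= 15² / 36
= 225 / 36
= 6.2500


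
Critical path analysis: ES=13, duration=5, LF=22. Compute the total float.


EF = ES + duration = 13 + 5 = 18
LS = LF - duration = 22 - 5 = 17
Total Float = LF - EF = 22 - 18
(or LS - ES = 17 - 13)
= 4


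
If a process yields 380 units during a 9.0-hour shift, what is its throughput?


Throughput = units / time
= 380 / 9.0
= 42.2 units/hour


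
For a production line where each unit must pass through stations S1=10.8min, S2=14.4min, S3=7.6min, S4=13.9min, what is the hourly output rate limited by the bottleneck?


Bottleneck = longest station time
Station times: [10.8, 14.4, 7.6, 13.9]
Max = 14.4 min
Rate = 60 / 14.4
= 4.17 units/hour (bottleneck: 14.4min)


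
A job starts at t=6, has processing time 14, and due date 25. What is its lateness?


Completion = 6 + 14 = 20
Lateness = C - d = 20 - 25
= -5


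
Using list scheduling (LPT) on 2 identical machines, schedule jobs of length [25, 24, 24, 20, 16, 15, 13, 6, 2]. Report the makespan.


Jobs (LPT sorted): [25, 24, 24, 20, 16, 15, 13, 6, 2]
Machines: 2
  J=25 → Machine 1 (load: 0+25=25)
  J=24 → Machine 2 (load: 0+24=24)
  J=24 → Machine 2 (load: 24+24=48)
  J=20 → Machine 1 (load: 25+20=45)
  J=16 → Machine 1 (load: 45+16=61)
  J=15 → Machine 2 (load: 48+15=63)
  J=13 → Machine 1 (load: 61+13=74)
  J=6 → Machine 2 (load: 63+6=69)
  J=2 → Machine 2 (load: 69+2=71)
Machine loads: [74, 71]
Makespan = max = 74 time units


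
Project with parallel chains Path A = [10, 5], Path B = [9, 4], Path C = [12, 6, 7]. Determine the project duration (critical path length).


Path A: 10 + 5 = 15
Path B: 9 + 4 = 13
Path C: 12 + 6 + 7 = 25
Critical path = longest = max(15, 13, 25)
= 25 (Path C)


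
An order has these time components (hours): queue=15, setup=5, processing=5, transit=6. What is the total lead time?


Lead time = queue + setup + processing + transit
= 15 + 5 + 5 + 6
= 31 hours


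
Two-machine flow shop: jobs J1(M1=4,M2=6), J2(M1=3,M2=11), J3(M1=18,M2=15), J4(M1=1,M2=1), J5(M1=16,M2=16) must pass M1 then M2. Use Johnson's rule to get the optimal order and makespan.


Johnson's rule:
Group 1 (M1≤M2, sort by M1): ['J4', 'J2', 'J1', 'J5']
Group 2 (M1>M2, sort desc M2): ['J3']
Sequence: J4 → J2 → J1 → J5 → J3
Makespan calculation:
  J4: M1 done=1, M2 done=2
  J2: M1 done=4, M2 done=15
  J1: M1 done=8, M2 done=21
  J5: M1 done=24, M2 done=40
  J3: M1 done=42, M2 done=57
= Sequence: J4 → J2 → J1 → J5 → J3, Makespan: 57


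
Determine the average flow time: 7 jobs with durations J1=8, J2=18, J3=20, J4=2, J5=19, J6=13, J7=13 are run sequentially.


Completion times:
  J1: completes at 8
  J2: completes at 26
  J3: completes at 46
  J4: completes at 48
  J5: completes at 67
  J6: completes at 80
  J7: completes at 93
Sum = 368
Average = 368/7
= 52.57


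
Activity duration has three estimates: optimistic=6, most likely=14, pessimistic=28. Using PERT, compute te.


te = (o + 4m + p) / 6
= (6 + 4×14 + 28) / 6
= (6 + 56 + 28) / 6
= 90 / 6
= 15.00


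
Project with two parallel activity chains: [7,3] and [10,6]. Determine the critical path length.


Path A: 7 + 3 = 10
Path B: 10 + 6 = 16
Critical path = longest = max(10, 16)
= 16 (Path B)


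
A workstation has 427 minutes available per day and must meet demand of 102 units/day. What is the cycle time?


Cycle time = available time / demand
= 427 / 102
= 4.19 min/unit
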